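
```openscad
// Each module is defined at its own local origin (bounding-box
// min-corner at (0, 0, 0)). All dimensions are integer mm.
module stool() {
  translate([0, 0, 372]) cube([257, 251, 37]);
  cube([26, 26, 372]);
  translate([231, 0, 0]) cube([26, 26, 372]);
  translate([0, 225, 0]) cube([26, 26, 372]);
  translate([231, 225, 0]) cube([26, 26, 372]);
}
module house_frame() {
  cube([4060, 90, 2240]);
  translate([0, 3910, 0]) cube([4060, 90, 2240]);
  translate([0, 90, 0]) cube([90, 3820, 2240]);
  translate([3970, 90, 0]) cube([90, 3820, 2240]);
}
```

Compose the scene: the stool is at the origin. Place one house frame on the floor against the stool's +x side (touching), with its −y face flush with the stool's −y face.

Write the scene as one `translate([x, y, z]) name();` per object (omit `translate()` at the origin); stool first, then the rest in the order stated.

stool();
translate([257, 0, 0]) house_frame();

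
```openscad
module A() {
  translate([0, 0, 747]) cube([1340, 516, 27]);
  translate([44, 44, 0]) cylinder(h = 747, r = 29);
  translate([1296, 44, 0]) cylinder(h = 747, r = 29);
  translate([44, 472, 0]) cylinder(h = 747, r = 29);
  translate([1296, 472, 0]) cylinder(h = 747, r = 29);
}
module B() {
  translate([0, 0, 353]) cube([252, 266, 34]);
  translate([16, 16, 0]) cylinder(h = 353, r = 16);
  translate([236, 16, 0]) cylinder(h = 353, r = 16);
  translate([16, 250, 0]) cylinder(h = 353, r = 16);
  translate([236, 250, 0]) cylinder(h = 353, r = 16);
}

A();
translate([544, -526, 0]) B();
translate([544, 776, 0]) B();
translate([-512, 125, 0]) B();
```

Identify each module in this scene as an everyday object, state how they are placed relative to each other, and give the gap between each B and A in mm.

Each stool's nearest face is 260 mm from the table's bounding box.

A is a table. B is a stool. Three stools sit around the table at the −y, +y, −x sides. The gap between each stool and the table is 260 mm.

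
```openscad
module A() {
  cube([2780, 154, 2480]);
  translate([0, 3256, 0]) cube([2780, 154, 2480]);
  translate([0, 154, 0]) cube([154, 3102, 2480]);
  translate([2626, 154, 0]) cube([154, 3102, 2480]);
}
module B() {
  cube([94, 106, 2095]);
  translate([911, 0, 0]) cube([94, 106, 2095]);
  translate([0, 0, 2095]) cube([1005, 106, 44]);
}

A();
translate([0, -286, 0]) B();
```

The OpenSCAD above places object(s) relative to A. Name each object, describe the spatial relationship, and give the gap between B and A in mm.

A is a house frame. B is a door frame. The door frame is on the floor beside the house frame on its −y side. The gap between the door frame and the house frame is 180 mm.

The door frame's nearest face is 180 mm from the house frame's −y face.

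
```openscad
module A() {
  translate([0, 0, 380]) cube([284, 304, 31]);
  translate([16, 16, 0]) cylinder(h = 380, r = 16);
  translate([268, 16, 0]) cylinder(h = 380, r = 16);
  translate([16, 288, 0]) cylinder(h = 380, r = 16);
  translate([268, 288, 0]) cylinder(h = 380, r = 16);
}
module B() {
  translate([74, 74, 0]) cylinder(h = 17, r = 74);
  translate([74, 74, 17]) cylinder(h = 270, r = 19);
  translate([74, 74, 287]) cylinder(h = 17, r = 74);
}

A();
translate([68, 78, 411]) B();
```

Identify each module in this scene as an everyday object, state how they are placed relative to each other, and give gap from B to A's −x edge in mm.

A is a stool. B is a spool. The spool is on top of the stool, centred. The gap from the spool to the stool's −x edge is 68 mm.

The spool's min-x is at 68; the stool's min-x is 0; gap = 68 mm.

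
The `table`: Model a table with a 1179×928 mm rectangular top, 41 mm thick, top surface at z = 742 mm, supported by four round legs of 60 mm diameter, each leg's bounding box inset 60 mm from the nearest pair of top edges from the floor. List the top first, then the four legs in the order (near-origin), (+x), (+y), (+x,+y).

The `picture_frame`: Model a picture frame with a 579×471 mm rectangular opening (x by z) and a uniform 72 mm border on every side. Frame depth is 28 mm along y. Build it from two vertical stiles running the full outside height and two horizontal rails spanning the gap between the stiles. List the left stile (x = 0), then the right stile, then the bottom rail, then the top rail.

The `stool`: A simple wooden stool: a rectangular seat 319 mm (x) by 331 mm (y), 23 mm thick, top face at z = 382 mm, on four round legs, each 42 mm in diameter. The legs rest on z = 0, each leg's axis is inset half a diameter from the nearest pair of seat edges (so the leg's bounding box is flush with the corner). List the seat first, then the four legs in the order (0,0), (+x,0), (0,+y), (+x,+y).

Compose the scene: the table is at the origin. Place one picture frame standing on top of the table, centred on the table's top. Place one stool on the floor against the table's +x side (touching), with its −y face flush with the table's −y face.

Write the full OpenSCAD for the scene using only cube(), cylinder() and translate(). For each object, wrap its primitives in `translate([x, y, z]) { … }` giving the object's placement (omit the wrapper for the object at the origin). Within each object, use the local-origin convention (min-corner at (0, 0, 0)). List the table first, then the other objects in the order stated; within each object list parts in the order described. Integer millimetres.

translate([0, 0, 701]) cube([1179, 928, 41]);
translate([90, 90, 0]) cylinder(h = 701, r = 30);
translate([1089, 90, 0]) cylinder(h = 701, r = 30);
translate([90, 838, 0]) cylinder(h = 701, r = 30);
translate([1089, 838, 0]) cylinder(h = 701, r = 30);
translate([228, 450, 742]) {
  cube([72, 28, 615]);
  translate([651, 0, 0]) cube([72, 28, 615]);
  translate([72, 0, 0]) cube([579, 28, 72]);
  translate([72, 0, 543]) cube([579, 28, 72]);
}
translate([1179, 0, 0]) {
  translate([0, 0, 359]) cube([319, 331, 23]);
  translate([21, 21, 0]) cylinder(h = 359, r = 21);
  translate([298, 21, 0]) cylinder(h = 359, r = 21);
  translate([21, 310, 0]) cylinder(h = 359, r = 21);
  translate([298, 310, 0]) cylinder(h = 359, r = 21);
}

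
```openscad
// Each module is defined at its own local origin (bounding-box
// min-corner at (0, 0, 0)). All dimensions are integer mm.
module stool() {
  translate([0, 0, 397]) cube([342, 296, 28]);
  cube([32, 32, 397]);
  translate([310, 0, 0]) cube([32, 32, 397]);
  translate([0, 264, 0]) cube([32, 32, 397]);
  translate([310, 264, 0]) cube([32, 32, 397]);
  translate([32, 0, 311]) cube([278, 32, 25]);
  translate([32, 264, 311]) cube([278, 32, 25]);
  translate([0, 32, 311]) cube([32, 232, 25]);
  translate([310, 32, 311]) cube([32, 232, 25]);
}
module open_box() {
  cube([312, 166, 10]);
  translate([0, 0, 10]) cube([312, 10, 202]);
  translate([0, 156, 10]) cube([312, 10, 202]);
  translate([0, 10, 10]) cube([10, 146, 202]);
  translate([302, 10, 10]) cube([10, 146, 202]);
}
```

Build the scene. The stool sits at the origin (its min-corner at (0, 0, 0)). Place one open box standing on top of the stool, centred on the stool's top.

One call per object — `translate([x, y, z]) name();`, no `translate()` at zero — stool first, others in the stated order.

stool();
translate([15, 65, 425]) open_box();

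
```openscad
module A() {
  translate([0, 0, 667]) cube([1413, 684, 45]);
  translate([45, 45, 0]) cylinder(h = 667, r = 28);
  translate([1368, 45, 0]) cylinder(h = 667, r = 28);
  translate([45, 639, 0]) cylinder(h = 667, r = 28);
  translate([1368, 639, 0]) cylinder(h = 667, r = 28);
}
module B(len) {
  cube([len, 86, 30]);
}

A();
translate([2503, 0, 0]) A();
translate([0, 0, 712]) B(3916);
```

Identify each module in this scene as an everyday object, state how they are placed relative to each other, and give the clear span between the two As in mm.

Second table starts at x = 2503; first ends at x = 1413; clear span = 2503 − 1413 = 1090 mm.

A is a table. B is a beam. A beam spans the tops of two tables. The clear span between the two tables is 1090 mm.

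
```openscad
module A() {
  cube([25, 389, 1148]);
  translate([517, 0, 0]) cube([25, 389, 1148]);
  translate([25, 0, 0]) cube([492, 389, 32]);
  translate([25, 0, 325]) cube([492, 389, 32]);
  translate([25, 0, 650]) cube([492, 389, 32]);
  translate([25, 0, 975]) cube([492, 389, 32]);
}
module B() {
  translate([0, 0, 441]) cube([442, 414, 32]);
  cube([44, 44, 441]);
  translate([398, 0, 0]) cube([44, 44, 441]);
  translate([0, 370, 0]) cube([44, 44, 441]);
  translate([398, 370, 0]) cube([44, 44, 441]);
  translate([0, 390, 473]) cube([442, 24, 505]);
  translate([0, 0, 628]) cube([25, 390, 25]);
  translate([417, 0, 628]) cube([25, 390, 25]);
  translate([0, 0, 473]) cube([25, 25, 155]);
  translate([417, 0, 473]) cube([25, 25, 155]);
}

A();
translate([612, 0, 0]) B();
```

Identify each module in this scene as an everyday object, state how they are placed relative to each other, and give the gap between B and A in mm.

A is a bookshelf. B is a chair. The chair is on the floor beside the bookshelf on its +x side. The gap between the chair and the bookshelf is 70 mm.

The chair's nearest face is 70 mm from the bookshelf's +x face.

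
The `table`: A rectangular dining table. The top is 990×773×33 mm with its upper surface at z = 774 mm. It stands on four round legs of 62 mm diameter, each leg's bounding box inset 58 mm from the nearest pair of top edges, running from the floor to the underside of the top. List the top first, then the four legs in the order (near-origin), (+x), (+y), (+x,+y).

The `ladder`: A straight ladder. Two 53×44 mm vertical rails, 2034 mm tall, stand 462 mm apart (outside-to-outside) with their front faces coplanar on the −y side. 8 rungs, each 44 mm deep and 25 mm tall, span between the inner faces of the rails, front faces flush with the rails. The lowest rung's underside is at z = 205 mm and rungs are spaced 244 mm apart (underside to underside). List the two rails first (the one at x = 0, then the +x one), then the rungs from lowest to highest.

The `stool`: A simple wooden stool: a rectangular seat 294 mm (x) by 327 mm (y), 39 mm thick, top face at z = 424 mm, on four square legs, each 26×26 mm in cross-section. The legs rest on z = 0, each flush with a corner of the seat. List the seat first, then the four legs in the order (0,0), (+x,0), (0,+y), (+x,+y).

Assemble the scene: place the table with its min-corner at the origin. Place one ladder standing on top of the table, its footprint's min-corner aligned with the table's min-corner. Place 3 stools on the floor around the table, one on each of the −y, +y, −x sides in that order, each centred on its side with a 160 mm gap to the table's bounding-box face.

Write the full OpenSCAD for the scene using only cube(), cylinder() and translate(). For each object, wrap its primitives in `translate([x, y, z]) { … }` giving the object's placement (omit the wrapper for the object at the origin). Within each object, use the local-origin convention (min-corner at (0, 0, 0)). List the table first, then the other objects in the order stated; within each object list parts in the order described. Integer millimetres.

translate([0, 0, 741]) cube([990, 773, 33]);
translate([89, 89, 0]) cylinder(h = 741, r = 31);
translate([901, 89, 0]) cylinder(h = 741, r = 31);
translate([89, 684, 0]) cylinder(h = 741, r = 31);
translate([901, 684, 0]) cylinder(h = 741, r = 31);
translate([0, 0, 774]) {
  cube([53, 44, 2034]);
  translate([409, 0, 0]) cube([53, 44, 2034]);
  translate([53, 0, 205]) cube([356, 44, 25]);
  translate([53, 0, 449]) cube([356, 44, 25]);
  translate([53, 0, 693]) cube([356, 44, 25]);
  translate([53, 0, 937]) cube([356, 44, 25]);
  translate([53, 0, 1181]) cube([356, 44, 25]);
  translate([53, 0, 1425]) cube([356, 44, 25]);
  translate([53, 0, 1669]) cube([356, 44, 25]);
  translate([53, 0, 1913]) cube([356, 44, 25]);
}
translate([348, -487, 0]) {
  translate([0, 0, 385]) cube([294, 327, 39]);
  cube([26, 26, 385]);
  translate([268, 0, 0]) cube([26, 26, 385]);
  translate([0, 301, 0]) cube([26, 26, 385]);
  translate([268, 301, 0]) cube([26, 26, 385]);
}
translate([348, 933, 0]) {
  translate([0, 0, 385]) cube([294, 327, 39]);
  cube([26, 26, 385]);
  translate([268, 0, 0]) cube([26, 26, 385]);
  translate([0, 301, 0]) cube([26, 26, 385]);
  translate([268, 301, 0]) cube([26, 26, 385]);
}
translate([-454, 223, 0]) {
  translate([0, 0, 385]) cube([294, 327, 39]);
  cube([26, 26, 385]);
  translate([268, 0, 0]) cube([26, 26, 385]);
  translate([0, 301, 0]) cube([26, 26, 385]);
  translate([268, 301, 0]) cube([26, 26, 385]);
}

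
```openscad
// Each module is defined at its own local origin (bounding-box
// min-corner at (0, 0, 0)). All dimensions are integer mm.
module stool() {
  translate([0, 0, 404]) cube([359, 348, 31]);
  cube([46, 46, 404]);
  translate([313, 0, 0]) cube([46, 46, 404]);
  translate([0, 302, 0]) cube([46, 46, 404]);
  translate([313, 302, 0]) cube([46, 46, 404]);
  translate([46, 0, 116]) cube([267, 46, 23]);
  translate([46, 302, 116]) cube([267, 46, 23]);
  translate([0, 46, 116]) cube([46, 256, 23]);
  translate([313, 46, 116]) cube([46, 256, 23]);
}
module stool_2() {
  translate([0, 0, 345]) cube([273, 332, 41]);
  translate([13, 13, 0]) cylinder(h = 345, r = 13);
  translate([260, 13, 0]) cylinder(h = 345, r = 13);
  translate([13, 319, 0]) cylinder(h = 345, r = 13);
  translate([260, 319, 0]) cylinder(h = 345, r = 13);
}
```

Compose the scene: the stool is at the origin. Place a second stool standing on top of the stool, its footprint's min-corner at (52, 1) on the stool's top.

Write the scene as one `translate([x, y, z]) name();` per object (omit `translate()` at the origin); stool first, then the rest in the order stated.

stool();
translate([52, 1, 435]) stool_2();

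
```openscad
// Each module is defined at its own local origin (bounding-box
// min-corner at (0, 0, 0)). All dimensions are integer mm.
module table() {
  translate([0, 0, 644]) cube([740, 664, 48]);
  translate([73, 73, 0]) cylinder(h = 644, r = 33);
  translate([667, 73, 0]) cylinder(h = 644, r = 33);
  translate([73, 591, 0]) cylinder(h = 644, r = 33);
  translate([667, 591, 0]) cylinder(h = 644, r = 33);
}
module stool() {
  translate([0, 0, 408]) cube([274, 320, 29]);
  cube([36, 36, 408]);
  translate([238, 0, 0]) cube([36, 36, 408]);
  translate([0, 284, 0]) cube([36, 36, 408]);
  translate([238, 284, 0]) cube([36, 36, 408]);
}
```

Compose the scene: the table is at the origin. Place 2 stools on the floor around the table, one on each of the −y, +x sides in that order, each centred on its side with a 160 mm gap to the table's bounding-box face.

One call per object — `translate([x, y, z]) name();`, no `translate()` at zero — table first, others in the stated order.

table();
translate([233, -480, 0]) stool();
translate([900, 172, 0]) stool();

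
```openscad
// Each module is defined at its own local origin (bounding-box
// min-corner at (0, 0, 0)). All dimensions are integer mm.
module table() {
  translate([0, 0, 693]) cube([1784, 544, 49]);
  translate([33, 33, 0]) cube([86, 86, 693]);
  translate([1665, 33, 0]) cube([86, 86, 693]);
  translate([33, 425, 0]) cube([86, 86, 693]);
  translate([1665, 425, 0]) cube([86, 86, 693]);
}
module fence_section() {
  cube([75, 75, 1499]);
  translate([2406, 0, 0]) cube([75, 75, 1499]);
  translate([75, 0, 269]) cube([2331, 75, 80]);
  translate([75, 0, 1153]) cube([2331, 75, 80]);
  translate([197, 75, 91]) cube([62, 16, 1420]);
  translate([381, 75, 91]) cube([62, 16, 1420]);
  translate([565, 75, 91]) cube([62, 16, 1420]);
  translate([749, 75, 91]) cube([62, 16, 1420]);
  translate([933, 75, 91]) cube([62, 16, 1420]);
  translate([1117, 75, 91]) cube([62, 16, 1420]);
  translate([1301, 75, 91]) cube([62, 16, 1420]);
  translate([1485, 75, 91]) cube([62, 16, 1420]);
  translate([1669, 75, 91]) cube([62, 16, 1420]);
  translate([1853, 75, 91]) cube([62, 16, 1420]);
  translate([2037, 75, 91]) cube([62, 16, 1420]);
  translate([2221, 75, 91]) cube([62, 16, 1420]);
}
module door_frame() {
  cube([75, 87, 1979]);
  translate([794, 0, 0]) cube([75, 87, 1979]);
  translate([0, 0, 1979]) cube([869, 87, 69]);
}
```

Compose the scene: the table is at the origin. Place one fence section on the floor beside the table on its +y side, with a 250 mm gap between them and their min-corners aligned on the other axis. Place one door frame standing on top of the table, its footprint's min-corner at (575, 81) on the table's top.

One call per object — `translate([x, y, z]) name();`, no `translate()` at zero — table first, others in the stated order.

table();
translate([0, 794, 0]) fence_section();
translate([575, 81, 742]) door_frame();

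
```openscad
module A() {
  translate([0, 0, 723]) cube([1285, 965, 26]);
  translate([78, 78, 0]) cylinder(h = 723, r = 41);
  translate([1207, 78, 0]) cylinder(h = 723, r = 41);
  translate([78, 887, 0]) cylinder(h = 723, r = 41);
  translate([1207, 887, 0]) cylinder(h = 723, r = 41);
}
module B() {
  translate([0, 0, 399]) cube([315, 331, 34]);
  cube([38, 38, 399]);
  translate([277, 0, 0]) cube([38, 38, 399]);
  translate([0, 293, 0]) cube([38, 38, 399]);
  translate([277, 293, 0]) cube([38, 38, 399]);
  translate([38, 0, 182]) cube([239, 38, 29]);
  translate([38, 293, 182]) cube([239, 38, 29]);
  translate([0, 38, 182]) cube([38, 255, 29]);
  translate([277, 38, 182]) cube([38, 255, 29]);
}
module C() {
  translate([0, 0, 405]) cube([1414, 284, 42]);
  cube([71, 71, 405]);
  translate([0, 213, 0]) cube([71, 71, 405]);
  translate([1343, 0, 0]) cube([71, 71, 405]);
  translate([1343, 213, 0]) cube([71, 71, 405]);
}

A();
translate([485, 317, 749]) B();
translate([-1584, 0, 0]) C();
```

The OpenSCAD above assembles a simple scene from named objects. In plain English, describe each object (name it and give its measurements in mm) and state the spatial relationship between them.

A is a rectangular dining table. The top is 1285×965×26 mm with its upper surface at z = 749 mm. It stands on four round legs of 82 mm diameter, each leg's bounding box inset 37 mm from the nearest pair of top edges, running from the floor to the underside of the top.

B is a four-legged stool. The seat is a 315×331×34 mm slab whose top surface is at z = 433 mm; four square legs, each 38×38 mm in cross-section, run from the floor (z = 0) to the underside of the seat, each flush with a corner of the seat. Four stretchers, 38 mm wide and 29 mm tall, connect adjacent legs with their undersides at z = 182 mm, each running between the inner faces of the legs it joins and aligned with the legs' outer faces on the other axis.

C is a long wooden bench with a 1414 mm (x) × 284 mm (y) seat, 42 mm thick, its top surface 447 mm above the floor. Four 71 mm square legs at the seat corners, flush with the edges, run from z = 0 to the seat underside.

The stool is on top of the table, centred. The bench is on the floor beside the table on its −x side.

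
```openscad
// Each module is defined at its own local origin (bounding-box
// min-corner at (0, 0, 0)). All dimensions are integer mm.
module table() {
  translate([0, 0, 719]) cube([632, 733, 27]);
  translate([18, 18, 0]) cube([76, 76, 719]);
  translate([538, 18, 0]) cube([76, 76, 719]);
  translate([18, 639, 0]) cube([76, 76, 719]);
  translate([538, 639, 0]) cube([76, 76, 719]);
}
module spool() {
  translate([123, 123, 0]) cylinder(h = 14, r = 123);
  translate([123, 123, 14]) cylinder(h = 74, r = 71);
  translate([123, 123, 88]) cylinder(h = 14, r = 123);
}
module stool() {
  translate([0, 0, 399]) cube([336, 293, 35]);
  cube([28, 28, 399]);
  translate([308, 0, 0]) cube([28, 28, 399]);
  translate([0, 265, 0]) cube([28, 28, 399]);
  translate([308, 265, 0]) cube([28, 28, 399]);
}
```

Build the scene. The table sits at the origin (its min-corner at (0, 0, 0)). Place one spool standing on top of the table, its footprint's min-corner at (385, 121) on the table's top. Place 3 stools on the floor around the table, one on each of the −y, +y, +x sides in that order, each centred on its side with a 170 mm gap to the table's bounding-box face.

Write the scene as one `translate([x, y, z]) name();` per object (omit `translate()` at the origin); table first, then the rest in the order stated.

table();
translate([385, 121, 746]) spool();
translate([148, -463, 0]) stool();
translate([148, 903, 0]) stool();
translate([802, 220, 0]) stool();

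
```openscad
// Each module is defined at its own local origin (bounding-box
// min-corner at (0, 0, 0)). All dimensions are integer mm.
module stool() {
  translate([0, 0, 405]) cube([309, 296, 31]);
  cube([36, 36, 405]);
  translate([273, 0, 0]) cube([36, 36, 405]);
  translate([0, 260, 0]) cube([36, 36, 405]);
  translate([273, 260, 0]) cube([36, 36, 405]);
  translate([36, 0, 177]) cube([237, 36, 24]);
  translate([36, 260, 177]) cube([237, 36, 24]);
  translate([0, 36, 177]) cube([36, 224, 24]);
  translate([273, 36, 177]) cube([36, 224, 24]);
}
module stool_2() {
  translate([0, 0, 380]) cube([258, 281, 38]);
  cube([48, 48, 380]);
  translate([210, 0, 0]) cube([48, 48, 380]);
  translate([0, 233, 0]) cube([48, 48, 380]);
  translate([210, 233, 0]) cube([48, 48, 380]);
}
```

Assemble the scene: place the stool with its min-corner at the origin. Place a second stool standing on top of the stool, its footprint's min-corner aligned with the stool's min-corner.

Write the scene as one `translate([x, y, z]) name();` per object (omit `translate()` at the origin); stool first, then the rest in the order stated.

stool();
translate([0, 0, 436]) stool_2();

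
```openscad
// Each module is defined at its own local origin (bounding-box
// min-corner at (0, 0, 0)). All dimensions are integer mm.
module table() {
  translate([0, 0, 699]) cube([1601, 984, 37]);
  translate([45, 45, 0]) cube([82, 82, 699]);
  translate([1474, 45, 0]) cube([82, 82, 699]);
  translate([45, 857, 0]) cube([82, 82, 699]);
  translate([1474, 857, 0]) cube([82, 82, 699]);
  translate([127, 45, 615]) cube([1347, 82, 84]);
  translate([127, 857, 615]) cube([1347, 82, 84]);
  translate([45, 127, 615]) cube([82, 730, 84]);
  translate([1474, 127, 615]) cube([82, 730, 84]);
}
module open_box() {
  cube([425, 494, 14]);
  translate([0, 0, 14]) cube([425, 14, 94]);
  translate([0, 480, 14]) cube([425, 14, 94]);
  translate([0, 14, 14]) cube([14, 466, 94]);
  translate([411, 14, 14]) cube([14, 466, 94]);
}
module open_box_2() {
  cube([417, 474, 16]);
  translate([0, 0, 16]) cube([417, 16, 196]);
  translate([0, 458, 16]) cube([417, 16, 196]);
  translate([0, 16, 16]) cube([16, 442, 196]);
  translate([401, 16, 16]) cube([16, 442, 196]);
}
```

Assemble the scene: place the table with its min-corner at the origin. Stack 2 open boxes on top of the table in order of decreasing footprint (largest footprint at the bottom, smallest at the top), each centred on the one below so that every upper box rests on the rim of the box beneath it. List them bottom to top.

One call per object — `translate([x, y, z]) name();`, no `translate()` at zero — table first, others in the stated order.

table();
translate([588, 245, 736]) open_box();
translate([592, 255, 844]) open_box_2();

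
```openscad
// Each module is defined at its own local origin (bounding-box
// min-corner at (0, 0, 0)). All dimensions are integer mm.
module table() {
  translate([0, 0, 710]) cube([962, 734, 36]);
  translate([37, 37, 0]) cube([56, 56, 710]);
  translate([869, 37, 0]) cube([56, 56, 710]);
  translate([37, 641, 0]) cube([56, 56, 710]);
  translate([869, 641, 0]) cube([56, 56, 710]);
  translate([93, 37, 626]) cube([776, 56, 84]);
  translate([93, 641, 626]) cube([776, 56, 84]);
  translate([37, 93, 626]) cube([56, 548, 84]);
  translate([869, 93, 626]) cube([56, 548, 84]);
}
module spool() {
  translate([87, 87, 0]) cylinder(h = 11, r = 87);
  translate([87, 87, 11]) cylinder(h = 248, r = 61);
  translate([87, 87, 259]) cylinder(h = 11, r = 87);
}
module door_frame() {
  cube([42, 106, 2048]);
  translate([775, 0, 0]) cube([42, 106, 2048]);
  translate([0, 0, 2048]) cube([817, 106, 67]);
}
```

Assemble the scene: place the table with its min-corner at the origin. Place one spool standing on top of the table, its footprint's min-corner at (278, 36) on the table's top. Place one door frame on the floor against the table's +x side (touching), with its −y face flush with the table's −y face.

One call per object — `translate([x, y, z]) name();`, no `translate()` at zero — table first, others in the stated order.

table();
translate([278, 36, 746]) spool();
translate([962, 0, 0]) door_frame();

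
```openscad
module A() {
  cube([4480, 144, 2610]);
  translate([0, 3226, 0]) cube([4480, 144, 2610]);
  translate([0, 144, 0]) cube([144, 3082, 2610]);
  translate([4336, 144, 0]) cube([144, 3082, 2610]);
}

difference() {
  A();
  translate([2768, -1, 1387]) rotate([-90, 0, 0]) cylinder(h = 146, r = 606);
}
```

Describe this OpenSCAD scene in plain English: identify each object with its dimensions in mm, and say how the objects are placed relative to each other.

A is the wall frame of a small rectangular building: four walls, each 2610 mm tall and 144 mm thick, enclosing a footprint 4480 mm (x) by 3370 mm (y) outside-to-outside, with no floor or roof. The front and back walls (the −y and +y sides) span the full width; the two side walls fit between them.

The house frame has a circular hole of radius 606 mm through its front wall, centred at (x = 2768, z = 1387).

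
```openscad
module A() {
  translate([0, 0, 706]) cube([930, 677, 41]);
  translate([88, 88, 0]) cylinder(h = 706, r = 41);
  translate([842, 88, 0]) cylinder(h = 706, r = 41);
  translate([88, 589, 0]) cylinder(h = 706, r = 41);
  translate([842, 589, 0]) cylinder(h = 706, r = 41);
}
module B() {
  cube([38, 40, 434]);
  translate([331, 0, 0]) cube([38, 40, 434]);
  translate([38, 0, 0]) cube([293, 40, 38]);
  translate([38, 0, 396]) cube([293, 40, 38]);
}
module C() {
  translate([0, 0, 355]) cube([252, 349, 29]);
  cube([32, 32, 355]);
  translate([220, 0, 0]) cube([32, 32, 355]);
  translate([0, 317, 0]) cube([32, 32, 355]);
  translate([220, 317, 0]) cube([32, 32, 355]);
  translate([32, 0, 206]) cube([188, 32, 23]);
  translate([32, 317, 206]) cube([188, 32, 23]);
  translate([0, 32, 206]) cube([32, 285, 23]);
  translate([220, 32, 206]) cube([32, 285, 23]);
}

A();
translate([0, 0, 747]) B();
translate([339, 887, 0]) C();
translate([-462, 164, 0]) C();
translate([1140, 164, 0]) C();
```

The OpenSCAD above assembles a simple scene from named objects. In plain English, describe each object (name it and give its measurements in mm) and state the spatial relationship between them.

A is a rectangular dining table. The top is 930×677×41 mm with its upper surface at z = 747 mm. It stands on four round legs of 82 mm diameter, each leg's bounding box inset 47 mm from the nearest pair of top edges, running from the floor to the underside of the top.

B is a picture frame with a 293×358 mm rectangular opening (x by z) and a uniform 38 mm border on every side. Frame depth is 40 mm along y. It is built from two vertical stiles running the full outside height and two horizontal rails spanning the gap between the stiles.

C is a four-legged stool. The seat is a 252×349×29 mm slab whose top surface is at z = 384 mm; four square legs, each 32×32 mm in cross-section, run from the floor (z = 0) to the underside of the seat, each flush with a corner of the seat. Four stretchers, 32 mm wide and 23 mm tall, connect adjacent legs with their undersides at z = 206 mm, each running between the inner faces of the legs it joins and aligned with the legs' outer faces on the other axis.

The picture frame is on top of the table. Three stools sit around the table at the +y, −x, +x sides.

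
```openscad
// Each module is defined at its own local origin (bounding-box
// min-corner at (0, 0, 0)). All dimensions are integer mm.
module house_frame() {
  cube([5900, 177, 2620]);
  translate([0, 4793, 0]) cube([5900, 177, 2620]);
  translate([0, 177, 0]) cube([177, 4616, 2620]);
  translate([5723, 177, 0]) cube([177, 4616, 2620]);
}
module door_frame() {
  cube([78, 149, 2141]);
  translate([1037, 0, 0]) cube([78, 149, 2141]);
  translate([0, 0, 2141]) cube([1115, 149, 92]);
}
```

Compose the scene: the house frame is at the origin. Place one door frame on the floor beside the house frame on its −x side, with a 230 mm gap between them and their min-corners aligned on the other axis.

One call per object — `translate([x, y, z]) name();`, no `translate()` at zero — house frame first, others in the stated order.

house_frame();
translate([-1345, 0, 0]) door_frame();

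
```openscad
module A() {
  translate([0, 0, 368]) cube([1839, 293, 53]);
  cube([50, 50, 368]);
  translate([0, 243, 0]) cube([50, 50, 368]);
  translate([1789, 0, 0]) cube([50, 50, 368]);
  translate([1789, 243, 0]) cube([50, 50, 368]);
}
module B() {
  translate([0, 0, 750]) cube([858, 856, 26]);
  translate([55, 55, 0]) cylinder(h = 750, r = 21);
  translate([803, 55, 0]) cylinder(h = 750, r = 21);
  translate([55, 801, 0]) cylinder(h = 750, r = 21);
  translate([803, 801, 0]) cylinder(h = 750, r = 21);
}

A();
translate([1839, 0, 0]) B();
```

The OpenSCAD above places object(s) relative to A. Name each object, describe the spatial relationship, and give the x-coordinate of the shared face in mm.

A is a bench. B is a table. The table is against the bench's +x side, with their −y faces flush. The x-coordinate of the shared face is 1839 mm.

The bench's +x face and the table's −x face are both at x = 1839 mm.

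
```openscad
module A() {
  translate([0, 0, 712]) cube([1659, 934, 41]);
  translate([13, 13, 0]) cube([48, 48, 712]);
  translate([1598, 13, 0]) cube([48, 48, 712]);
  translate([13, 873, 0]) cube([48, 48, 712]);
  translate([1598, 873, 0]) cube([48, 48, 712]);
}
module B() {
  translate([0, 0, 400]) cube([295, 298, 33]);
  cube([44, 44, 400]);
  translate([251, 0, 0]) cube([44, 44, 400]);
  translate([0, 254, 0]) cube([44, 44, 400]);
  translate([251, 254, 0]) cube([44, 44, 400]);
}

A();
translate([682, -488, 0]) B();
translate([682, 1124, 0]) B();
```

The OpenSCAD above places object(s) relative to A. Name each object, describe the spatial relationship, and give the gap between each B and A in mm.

Each stool's nearest face is 190 mm from the table's bounding box.

A is a table. B is a stool. Two stools sit around the table at the −y, +y sides. The gap between each stool and the table is 190 mm.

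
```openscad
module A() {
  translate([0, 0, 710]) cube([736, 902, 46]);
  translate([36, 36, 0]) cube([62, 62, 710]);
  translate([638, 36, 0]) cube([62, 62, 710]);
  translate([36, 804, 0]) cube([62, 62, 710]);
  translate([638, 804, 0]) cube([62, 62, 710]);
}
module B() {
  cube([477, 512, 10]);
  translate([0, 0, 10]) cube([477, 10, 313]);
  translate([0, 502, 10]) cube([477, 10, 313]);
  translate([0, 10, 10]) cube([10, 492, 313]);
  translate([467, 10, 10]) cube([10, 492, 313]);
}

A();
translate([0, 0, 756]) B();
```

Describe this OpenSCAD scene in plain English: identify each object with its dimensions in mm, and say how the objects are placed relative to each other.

A is a rectangular dining table. The top is 736×902×46 mm with its upper surface at z = 756 mm. It stands on four 62×62 mm square legs, each inset 36 mm from the nearest pair of top edges, running from the floor to the underside of the top.

B is an open storage box with external size 477×512×323 mm and wall thickness 10 mm (the base is also 10 mm thick). The base covers the whole footprint; the four walls stand on the base, with the y-facing walls full-width and the x-facing walls fitting between their inner faces.

The open box is on top of the table.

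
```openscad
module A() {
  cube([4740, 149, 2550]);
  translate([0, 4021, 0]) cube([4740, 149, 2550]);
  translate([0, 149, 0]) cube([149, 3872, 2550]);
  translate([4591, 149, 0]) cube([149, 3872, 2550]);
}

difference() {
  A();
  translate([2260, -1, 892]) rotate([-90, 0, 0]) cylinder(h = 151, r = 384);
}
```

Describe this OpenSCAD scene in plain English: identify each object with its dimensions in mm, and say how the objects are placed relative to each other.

A is the wall frame of a small rectangular building: four walls, each 2550 mm tall and 149 mm thick, enclosing a footprint 4740 mm (x) by 4170 mm (y) outside-to-outside, with no floor or roof. The front and back walls (the −y and +y sides) span the full width; the two side walls fit between them.

The house frame has a circular hole of radius 384 mm through its front wall, centred at (x = 2260, z = 892).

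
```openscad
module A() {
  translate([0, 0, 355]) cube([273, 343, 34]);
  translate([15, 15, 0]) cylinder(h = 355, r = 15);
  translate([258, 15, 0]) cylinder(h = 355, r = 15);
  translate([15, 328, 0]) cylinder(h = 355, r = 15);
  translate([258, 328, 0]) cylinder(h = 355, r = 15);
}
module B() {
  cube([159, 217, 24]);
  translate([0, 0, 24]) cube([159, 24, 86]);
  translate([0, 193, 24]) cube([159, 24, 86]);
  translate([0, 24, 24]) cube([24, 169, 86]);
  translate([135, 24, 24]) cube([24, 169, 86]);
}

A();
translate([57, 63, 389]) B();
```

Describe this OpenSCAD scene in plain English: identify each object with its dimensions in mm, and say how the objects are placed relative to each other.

A is a simple wooden stool: a rectangular seat 273 mm (x) by 343 mm (y), 34 mm thick, top face at z = 389 mm, on four round legs, each 30 mm in diameter. The legs rest on z = 0, each leg's axis is inset half a diameter from the nearest pair of seat edges (so the leg's bounding box is flush with the corner).

B is an open-topped rectangular box: outside dimensions 159×217×110 mm, with a uniform wall and base thickness of 24 mm. The base is a full 159×217 slab on the floor; four walls sit on top of the base. The front and back walls (the −y and +y sides) span the full width; the two side walls fit between them.

The open box is on top of the stool, centred.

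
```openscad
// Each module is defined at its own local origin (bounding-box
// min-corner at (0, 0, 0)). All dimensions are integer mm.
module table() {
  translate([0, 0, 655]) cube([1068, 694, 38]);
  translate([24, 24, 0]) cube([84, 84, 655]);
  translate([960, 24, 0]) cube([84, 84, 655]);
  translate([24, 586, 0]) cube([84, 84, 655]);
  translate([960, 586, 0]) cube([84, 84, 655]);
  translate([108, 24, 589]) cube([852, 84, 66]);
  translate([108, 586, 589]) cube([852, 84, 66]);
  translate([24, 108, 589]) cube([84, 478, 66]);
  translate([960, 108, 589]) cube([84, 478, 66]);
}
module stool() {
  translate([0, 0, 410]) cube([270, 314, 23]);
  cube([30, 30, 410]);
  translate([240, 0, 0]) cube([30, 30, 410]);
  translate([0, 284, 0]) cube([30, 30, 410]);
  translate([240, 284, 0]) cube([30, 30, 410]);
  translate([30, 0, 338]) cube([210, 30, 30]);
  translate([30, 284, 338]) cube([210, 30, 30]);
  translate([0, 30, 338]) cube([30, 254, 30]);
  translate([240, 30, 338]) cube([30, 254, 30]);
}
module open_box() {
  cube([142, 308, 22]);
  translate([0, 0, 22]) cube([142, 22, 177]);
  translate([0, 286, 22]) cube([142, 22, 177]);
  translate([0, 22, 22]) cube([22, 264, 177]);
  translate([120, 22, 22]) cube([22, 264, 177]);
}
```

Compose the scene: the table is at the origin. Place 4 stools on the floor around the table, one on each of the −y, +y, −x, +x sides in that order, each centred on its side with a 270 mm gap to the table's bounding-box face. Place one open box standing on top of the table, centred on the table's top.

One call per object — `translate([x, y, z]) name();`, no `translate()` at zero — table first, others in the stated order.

table();
translate([399, -584, 0]) stool();
translate([399, 964, 0]) stool();
translate([-540, 190, 0]) stool();
translate([1338, 190, 0]) stool();
translate([463, 193, 693]) open_box();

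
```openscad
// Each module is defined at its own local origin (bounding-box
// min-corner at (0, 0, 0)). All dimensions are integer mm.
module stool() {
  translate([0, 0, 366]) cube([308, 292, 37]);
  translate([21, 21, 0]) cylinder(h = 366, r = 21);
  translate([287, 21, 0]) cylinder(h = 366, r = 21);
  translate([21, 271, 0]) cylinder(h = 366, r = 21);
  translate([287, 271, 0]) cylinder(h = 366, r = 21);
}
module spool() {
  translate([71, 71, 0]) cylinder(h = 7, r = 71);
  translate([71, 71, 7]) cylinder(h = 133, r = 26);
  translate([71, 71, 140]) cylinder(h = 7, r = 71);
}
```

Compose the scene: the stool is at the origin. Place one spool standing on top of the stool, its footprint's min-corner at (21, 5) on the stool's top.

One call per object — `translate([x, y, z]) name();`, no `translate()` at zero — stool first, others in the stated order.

stool();
translate([21, 5, 403]) spool();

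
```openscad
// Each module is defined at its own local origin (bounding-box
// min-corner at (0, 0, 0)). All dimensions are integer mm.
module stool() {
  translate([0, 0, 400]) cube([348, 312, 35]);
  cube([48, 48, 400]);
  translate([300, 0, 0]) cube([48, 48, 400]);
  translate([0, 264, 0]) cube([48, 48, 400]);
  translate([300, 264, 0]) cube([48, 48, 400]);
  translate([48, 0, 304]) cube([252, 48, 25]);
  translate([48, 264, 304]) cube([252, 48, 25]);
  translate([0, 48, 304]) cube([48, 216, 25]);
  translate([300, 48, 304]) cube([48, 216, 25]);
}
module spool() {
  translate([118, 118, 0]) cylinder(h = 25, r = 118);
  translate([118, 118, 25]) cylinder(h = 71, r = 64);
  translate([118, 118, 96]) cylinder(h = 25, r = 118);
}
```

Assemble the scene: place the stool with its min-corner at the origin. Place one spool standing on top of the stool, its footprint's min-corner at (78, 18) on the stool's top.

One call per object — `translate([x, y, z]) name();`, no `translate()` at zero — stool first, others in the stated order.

stool();
translate([78, 18, 435]) spool();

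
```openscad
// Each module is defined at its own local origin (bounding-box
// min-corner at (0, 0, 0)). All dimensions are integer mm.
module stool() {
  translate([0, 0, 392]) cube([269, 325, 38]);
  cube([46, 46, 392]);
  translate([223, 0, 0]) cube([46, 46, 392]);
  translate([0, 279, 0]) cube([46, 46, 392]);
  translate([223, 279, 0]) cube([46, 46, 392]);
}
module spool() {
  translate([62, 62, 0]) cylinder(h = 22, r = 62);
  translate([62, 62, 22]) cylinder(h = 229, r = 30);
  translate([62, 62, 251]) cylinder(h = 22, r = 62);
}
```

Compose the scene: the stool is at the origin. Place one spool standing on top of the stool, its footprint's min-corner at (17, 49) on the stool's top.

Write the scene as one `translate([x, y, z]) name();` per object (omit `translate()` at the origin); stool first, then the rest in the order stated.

stool();
translate([17, 49, 430]) spool();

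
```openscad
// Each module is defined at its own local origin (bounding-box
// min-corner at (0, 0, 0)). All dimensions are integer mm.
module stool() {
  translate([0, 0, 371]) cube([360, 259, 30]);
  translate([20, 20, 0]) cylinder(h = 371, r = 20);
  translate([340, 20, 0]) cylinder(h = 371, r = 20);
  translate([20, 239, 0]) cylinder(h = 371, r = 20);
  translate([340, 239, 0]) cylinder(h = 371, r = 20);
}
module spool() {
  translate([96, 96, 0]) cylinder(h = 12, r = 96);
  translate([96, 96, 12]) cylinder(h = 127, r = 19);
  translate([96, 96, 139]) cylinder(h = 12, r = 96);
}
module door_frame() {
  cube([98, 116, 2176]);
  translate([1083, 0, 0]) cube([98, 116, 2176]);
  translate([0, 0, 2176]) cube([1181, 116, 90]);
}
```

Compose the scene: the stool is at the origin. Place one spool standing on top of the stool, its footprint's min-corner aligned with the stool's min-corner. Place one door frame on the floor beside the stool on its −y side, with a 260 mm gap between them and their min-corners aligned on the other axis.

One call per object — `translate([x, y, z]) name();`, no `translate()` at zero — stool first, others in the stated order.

stool();
translate([0, 0, 401]) spool();
translate([0, -376, 0]) door_frame();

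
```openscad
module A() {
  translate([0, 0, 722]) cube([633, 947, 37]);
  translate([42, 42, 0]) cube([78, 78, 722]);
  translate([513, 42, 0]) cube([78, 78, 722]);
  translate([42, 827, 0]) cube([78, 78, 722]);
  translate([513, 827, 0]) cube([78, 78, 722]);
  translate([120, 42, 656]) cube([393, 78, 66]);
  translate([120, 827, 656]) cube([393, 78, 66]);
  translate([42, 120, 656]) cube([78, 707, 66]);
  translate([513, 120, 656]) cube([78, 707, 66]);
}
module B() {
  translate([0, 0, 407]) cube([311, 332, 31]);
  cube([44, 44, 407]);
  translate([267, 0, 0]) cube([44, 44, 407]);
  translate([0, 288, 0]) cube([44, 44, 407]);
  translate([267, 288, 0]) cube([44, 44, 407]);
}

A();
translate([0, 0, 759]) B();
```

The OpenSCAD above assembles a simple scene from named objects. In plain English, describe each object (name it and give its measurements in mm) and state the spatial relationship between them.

A is a rectangular dining table. The top is 633×947×37 mm with its upper surface at z = 759 mm. It stands on four 78×78 mm square legs, each inset 42 mm from the nearest pair of top edges, running from the floor to the underside of the top. Four apron rails, 78 mm thick and 66 mm tall, run between adjacent legs with their top edges flush with the underside of the top and their outer faces flush with the legs' outer faces.

B is a four-legged stool. The seat is a 311×332×31 mm slab whose top surface is at z = 438 mm; four square legs, each 44×44 mm in cross-section, run from the floor (z = 0) to the underside of the seat, each flush with a corner of the seat.

The stool is on top of the table.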